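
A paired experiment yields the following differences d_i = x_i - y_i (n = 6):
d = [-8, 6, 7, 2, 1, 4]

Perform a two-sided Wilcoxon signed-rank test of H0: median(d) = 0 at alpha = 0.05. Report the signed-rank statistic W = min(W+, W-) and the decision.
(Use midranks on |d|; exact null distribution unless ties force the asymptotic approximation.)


Step 1: Drop any zero differences (none here) and take |d_i|.
|d| = [8, 6, 7, 2, 1, 4]
Step 2: Midrank |d_i| (ties get averaged ranks).
ranks: |8|->6, |6|->4, |7|->5, |2|->2, |1|->1, |4|->3
Step 3: Attach original signs; sum ranks with positive sign and with negative sign.
W+ = 4 + 5 + 2 + 1 + 3 = 15
W- = 6 = 6
(Check: W+ + W- = 21 should equal n(n+1)/2 = 21.)
Step 4: Test statistic W = min(W+, W-) = 6.
Step 5: No ties, so the exact null distribution over the 2^6 = 64 sign assignments gives the two-sided p-value = 0.437500.
Step 6: alpha = 0.05. fail to reject H0.

W+ = 15, W- = 6, W = min = 6, p = 0.437500, fail to reject H0.


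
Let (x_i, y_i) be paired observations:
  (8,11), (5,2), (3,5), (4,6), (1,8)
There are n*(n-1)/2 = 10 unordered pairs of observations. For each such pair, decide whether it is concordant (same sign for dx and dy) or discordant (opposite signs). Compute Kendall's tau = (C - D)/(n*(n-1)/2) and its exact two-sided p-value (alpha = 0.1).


Step 1: Enumerate the 10 unordered pairs (i,j) with i<j and classify each by sign(x_j-x_i) * sign(y_j-y_i).
  (1,2):dx=-3,dy=-9->C; (1,3):dx=-5,dy=-6->C; (1,4):dx=-4,dy=-5->C; (1,5):dx=-7,dy=-3->C
  (2,3):dx=-2,dy=+3->D; (2,4):dx=-1,dy=+4->D; (2,5):dx=-4,dy=+6->D; (3,4):dx=+1,dy=+1->C
  (3,5):dx=-2,dy=+3->D; (4,5):dx=-3,dy=+2->D
Step 2: C = 5, D = 5, total pairs = 10.
Step 3: tau = (C - D)/(n(n-1)/2) = (5 - 5)/10 = 0.000000.
Step 4: Exact two-sided p-value (enumerate n! = 120 permutations of y under H0): p = 1.000000.
Step 5: alpha = 0.1. fail to reject H0.

tau_b = 0.0000 (C=5, D=5), p = 1.000000, fail to reject H0.


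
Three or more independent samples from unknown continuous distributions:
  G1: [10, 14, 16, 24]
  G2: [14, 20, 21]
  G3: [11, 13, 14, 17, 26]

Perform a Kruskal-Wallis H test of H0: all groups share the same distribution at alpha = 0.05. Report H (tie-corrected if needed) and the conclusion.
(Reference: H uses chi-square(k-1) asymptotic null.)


Step 1: Combine all N = 12 observations and assign midranks.
sorted (value, group, rank): (10,G1,1), (11,G3,2), (13,G3,3), (14,G1,5), (14,G2,5), (14,G3,5), (16,G1,7), (17,G3,8), (20,G2,9), (21,G2,10), (24,G1,11), (26,G3,12)
Step 2: Sum ranks within each group.
R_1 = 24 (n_1 = 4)
R_2 = 24 (n_2 = 3)
R_3 = 30 (n_3 = 5)
Step 3: H = 12/(N(N+1)) * sum(R_i^2/n_i) - 3(N+1)
     = 12/(12*13) * (24^2/4 + 24^2/3 + 30^2/5) - 3*13
     = 0.076923 * 516 - 39
     = 0.692308.
Step 4: Ties present; correction factor C = 1 - 24/(12^3 - 12) = 0.986014. Corrected H = 0.692308 / 0.986014 = 0.702128.
Step 5: Under H0, H ~ chi^2(2); p-value = 0.703939.
Step 6: alpha = 0.05. fail to reject H0.

H = 0.7021, df = 2, p = 0.703939, fail to reject H0.


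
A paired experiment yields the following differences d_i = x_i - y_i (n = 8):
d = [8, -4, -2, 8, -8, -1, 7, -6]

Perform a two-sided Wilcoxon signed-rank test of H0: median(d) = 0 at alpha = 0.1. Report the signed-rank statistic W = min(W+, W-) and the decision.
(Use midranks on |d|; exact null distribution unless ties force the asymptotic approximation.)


Step 1: Drop any zero differences (none here) and take |d_i|.
|d| = [8, 4, 2, 8, 8, 1, 7, 6]
Step 2: Midrank |d_i| (ties get averaged ranks).
ranks: |8|->7, |4|->3, |2|->2, |8|->7, |8|->7, |1|->1, |7|->5, |6|->4
Step 3: Attach original signs; sum ranks with positive sign and with negative sign.
W+ = 7 + 7 + 5 = 19
W- = 3 + 2 + 7 + 1 + 4 = 17
(Check: W+ + W- = 36 should equal n(n+1)/2 = 36.)
Step 4: Test statistic W = min(W+, W-) = 17.
Step 5: Ties in |d|, so use the tie-corrected normal approximation.
        E[W] = n(n+1)/4 = 8*9/4 = 18.
        Tie groups: |d|=8 (t=3); sum(t^3 - t) = 24.
        Var[W] = n(n+1)(2n+1)/24 - sum(t^3-t)/48 = 1224/24 - 24/48 = 50.5.
        z = (W - E[W]) / sqrt(Var[W]) = (17 - 18) / 7.1063 = -0.1407.
        Two-sided p = 2*Phi(z) = 0.888092.
Step 6: alpha = 0.1. fail to reject H0.

W+ = 19, W- = 17, W = min = 17, p = 0.888092, fail to reject H0.


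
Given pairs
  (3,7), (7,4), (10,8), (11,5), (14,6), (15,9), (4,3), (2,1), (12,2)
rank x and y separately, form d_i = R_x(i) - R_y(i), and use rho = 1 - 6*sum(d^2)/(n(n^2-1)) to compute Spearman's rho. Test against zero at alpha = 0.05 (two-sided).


Step 1: Rank x and y separately (midranks; no ties here).
rank(x): 3->2, 7->4, 10->5, 11->6, 14->8, 15->9, 4->3, 2->1, 12->7
rank(y): 7->7, 4->4, 8->8, 5->5, 6->6, 9->9, 3->3, 1->1, 2->2
Step 2: d_i = R_x(i) - R_y(i); compute d_i^2.
  (2-7)^2=25, (4-4)^2=0, (5-8)^2=9, (6-5)^2=1, (8-6)^2=4, (9-9)^2=0, (3-3)^2=0, (1-1)^2=0, (7-2)^2=25
sum(d^2) = 64.
Step 3: rho = 1 - 6*64 / (9*(9^2 - 1)) = 1 - 384/720 = 0.466667.
Step 4: Under H0, t = rho * sqrt((n-2)/(1-rho^2)) = 1.3960 ~ t(7).
Step 5: Two-sided p-value from the t-distribution with 7 df = 0.205386.
Step 6: alpha = 0.05. fail to reject H0.

rho = 0.4667, p = 0.205386, fail to reject H0 at alpha = 0.05.


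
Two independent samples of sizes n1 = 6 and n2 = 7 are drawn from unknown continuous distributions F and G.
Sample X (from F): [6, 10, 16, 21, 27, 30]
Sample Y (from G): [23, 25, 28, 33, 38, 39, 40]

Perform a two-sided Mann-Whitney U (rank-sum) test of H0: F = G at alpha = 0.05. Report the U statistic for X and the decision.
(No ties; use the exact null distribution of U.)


Step 1: Combine and sort all 13 observations; assign midranks.
sorted (value, group): (6,X), (10,X), (16,X), (21,X), (23,Y), (25,Y), (27,X), (28,Y), (30,X), (33,Y), (38,Y), (39,Y), (40,Y)
ranks: 6->1, 10->2, 16->3, 21->4, 23->5, 25->6, 27->7, 28->8, 30->9, 33->10, 38->11, 39->12, 40->13
Step 2: Rank sum for X: R1 = 1 + 2 + 3 + 4 + 7 + 9 = 26.
Step 3: U_X = R1 - n1(n1+1)/2 = 26 - 6*7/2 = 26 - 21 = 5.
       U_Y = n1*n2 - U_X = 42 - 5 = 37.
Step 4: No ties, so the exact null distribution of U (based on enumerating the C(13,6) = 1716 equally likely rank assignments) gives the two-sided p-value.
Step 5: p-value = 0.022145; compare to alpha = 0.05. reject H0.

U_X = 5, p = 0.022145, reject H0 at alpha = 0.05.


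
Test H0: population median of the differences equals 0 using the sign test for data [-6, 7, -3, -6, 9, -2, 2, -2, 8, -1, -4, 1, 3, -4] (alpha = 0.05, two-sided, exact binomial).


Step 1: Discard zero differences. Original n = 14; n_eff = number of nonzero differences = 14.
Nonzero differences (with sign): -6, +7, -3, -6, +9, -2, +2, -2, +8, -1, -4, +1, +3, -4
Step 2: Count signs: positive = 6, negative = 8.
Step 3: Under H0: P(positive) = 0.5, so the number of positives S ~ Bin(14, 0.5).
Step 4: Two-sided exact p-value = sum of Bin(14,0.5) probabilities at or below the observed probability = 0.790527.
Step 5: alpha = 0.05. fail to reject H0.

n_eff = 14, pos = 6, neg = 8, p = 0.790527, fail to reject H0.


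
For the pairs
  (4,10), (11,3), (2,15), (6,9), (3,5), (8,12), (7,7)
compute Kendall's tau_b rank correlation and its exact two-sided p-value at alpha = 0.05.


Step 1: Enumerate the 21 unordered pairs (i,j) with i<j and classify each by sign(x_j-x_i) * sign(y_j-y_i).
  (1,2):dx=+7,dy=-7->D; (1,3):dx=-2,dy=+5->D; (1,4):dx=+2,dy=-1->D; (1,5):dx=-1,dy=-5->C
  (1,6):dx=+4,dy=+2->C; (1,7):dx=+3,dy=-3->D; (2,3):dx=-9,dy=+12->D; (2,4):dx=-5,dy=+6->D
  (2,5):dx=-8,dy=+2->D; (2,6):dx=-3,dy=+9->D; (2,7):dx=-4,dy=+4->D; (3,4):dx=+4,dy=-6->D
  (3,5):dx=+1,dy=-10->D; (3,6):dx=+6,dy=-3->D; (3,7):dx=+5,dy=-8->D; (4,5):dx=-3,dy=-4->C
  (4,6):dx=+2,dy=+3->C; (4,7):dx=+1,dy=-2->D; (5,6):dx=+5,dy=+7->C; (5,7):dx=+4,dy=+2->C
  (6,7):dx=-1,dy=-5->C
Step 2: C = 7, D = 14, total pairs = 21.
Step 3: tau = (C - D)/(n(n-1)/2) = (7 - 14)/21 = -0.333333.
Step 4: Exact two-sided p-value (enumerate n! = 5040 permutations of y under H0): p = 0.381349.
Step 5: alpha = 0.05. fail to reject H0.

tau_b = -0.3333 (C=7, D=14), p = 0.381349, fail to reject H0.


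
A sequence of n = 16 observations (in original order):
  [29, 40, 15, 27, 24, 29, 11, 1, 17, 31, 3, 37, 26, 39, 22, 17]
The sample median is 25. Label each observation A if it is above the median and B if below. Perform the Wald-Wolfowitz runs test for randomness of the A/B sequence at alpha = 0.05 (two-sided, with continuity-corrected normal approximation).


Step 1: Compute median = 25; label A = above, B = below.
Labels in order: AABABABBBABAAABB  (n_A = 8, n_B = 8)
Step 2: Count runs R = 10.
Step 3: Under H0 (random ordering), E[R] = 2*n_A*n_B/(n_A+n_B) + 1 = 2*8*8/16 + 1 = 9.0000.
        Var[R] = 2*n_A*n_B*(2*n_A*n_B - n_A - n_B) / ((n_A+n_B)^2 * (n_A+n_B-1)) = 14336/3840 = 3.7333.
        SD[R] = 1.9322.
Step 4: Continuity-corrected z = (R - 0.5 - E[R]) / SD[R] = (10 - 0.5 - 9.0000) / 1.9322 = 0.2588.
Step 5: Two-sided p-value via normal approximation = 2*(1 - Phi(|z|)) = 0.795809.
Step 6: alpha = 0.05. fail to reject H0.

R = 10, z = 0.2588, p = 0.795809, fail to reject H0.


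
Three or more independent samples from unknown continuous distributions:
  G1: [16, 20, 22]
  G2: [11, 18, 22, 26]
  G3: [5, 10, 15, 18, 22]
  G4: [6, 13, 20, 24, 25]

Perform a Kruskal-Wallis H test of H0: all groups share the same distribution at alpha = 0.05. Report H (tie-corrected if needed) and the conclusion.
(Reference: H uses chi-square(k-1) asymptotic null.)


Step 1: Combine all N = 17 observations and assign midranks.
sorted (value, group, rank): (5,G3,1), (6,G4,2), (10,G3,3), (11,G2,4), (13,G4,5), (15,G3,6), (16,G1,7), (18,G2,8.5), (18,G3,8.5), (20,G1,10.5), (20,G4,10.5), (22,G1,13), (22,G2,13), (22,G3,13), (24,G4,15), (25,G4,16), (26,G2,17)
Step 2: Sum ranks within each group.
R_1 = 30.5 (n_1 = 3)
R_2 = 42.5 (n_2 = 4)
R_3 = 31.5 (n_3 = 5)
R_4 = 48.5 (n_4 = 5)
Step 3: H = 12/(N(N+1)) * sum(R_i^2/n_i) - 3(N+1)
     = 12/(17*18) * (30.5^2/3 + 42.5^2/4 + 31.5^2/5 + 48.5^2/5) - 3*18
     = 0.039216 * 1430.55 - 54
     = 2.099837.
Step 4: Ties present; correction factor C = 1 - 36/(17^3 - 17) = 0.992647. Corrected H = 2.099837 / 0.992647 = 2.115391.
Step 5: Under H0, H ~ chi^2(3); p-value = 0.548805.
Step 6: alpha = 0.05. fail to reject H0.

H = 2.1154, df = 3, p = 0.548805, fail to reject H0.


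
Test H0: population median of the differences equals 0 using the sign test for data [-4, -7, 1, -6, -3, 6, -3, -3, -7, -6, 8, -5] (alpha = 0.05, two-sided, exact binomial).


Step 1: Discard zero differences. Original n = 12; n_eff = number of nonzero differences = 12.
Nonzero differences (with sign): -4, -7, +1, -6, -3, +6, -3, -3, -7, -6, +8, -5
Step 2: Count signs: positive = 3, negative = 9.
Step 3: Under H0: P(positive) = 0.5, so the number of positives S ~ Bin(12, 0.5).
Step 4: Two-sided exact p-value = sum of Bin(12,0.5) probabilities at or below the observed probability = 0.145996.
Step 5: alpha = 0.05. fail to reject H0.

n_eff = 12, pos = 3, neg = 9, p = 0.145996, fail to reject H0.


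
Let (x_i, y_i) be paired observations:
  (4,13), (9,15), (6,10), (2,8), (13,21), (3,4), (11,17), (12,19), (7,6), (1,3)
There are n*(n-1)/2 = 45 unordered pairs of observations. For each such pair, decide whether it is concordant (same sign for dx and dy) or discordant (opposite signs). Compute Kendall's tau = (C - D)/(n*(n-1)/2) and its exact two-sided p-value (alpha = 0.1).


Step 1: Enumerate the 45 unordered pairs (i,j) with i<j and classify each by sign(x_j-x_i) * sign(y_j-y_i).
  (1,2):dx=+5,dy=+2->C; (1,3):dx=+2,dy=-3->D; (1,4):dx=-2,dy=-5->C; (1,5):dx=+9,dy=+8->C
  (1,6):dx=-1,dy=-9->C; (1,7):dx=+7,dy=+4->C; (1,8):dx=+8,dy=+6->C; (1,9):dx=+3,dy=-7->D
  (1,10):dx=-3,dy=-10->C; (2,3):dx=-3,dy=-5->C; (2,4):dx=-7,dy=-7->C; (2,5):dx=+4,dy=+6->C
  (2,6):dx=-6,dy=-11->C; (2,7):dx=+2,dy=+2->C; (2,8):dx=+3,dy=+4->C; (2,9):dx=-2,dy=-9->C
  (2,10):dx=-8,dy=-12->C; (3,4):dx=-4,dy=-2->C; (3,5):dx=+7,dy=+11->C; (3,6):dx=-3,dy=-6->C
  (3,7):dx=+5,dy=+7->C; (3,8):dx=+6,dy=+9->C; (3,9):dx=+1,dy=-4->D; (3,10):dx=-5,dy=-7->C
  (4,5):dx=+11,dy=+13->C; (4,6):dx=+1,dy=-4->D; (4,7):dx=+9,dy=+9->C; (4,8):dx=+10,dy=+11->C
  (4,9):dx=+5,dy=-2->D; (4,10):dx=-1,dy=-5->C; (5,6):dx=-10,dy=-17->C; (5,7):dx=-2,dy=-4->C
  (5,8):dx=-1,dy=-2->C; (5,9):dx=-6,dy=-15->C; (5,10):dx=-12,dy=-18->C; (6,7):dx=+8,dy=+13->C
  (6,8):dx=+9,dy=+15->C; (6,9):dx=+4,dy=+2->C; (6,10):dx=-2,dy=-1->C; (7,8):dx=+1,dy=+2->C
  (7,9):dx=-4,dy=-11->C; (7,10):dx=-10,dy=-14->C; (8,9):dx=-5,dy=-13->C; (8,10):dx=-11,dy=-16->C
  (9,10):dx=-6,dy=-3->C
Step 2: C = 40, D = 5, total pairs = 45.
Step 3: tau = (C - D)/(n(n-1)/2) = (40 - 5)/45 = 0.777778.
Step 4: Exact two-sided p-value (enumerate n! = 3628800 permutations of y under H0): p = 0.000946.
Step 5: alpha = 0.1. reject H0.

tau_b = 0.7778 (C=40, D=5), p = 0.000946, reject H0.


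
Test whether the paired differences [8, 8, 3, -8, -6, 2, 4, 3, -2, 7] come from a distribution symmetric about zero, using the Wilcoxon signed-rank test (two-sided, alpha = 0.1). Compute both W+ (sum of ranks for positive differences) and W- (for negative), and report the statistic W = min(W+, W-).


Step 1: Drop any zero differences (none here) and take |d_i|.
|d| = [8, 8, 3, 8, 6, 2, 4, 3, 2, 7]
Step 2: Midrank |d_i| (ties get averaged ranks).
ranks: |8|->9, |8|->9, |3|->3.5, |8|->9, |6|->6, |2|->1.5, |4|->5, |3|->3.5, |2|->1.5, |7|->7
Step 3: Attach original signs; sum ranks with positive sign and with negative sign.
W+ = 9 + 9 + 3.5 + 1.5 + 5 + 3.5 + 7 = 38.5
W- = 9 + 6 + 1.5 = 16.5
(Check: W+ + W- = 55 should equal n(n+1)/2 = 55.)
Step 4: Test statistic W = min(W+, W-) = 16.5.
Step 5: Ties in |d|, so use the tie-corrected normal approximation.
        E[W] = n(n+1)/4 = 10*11/4 = 27.5.
        Tie groups: |d|=2 (t=2), |d|=3 (t=2), |d|=8 (t=3); sum(t^3 - t) = 36.
        Var[W] = n(n+1)(2n+1)/24 - sum(t^3-t)/48 = 2310/24 - 36/48 = 95.5.
        z = (W - E[W]) / sqrt(Var[W]) = (16.5 - 27.5) / 9.7724 = -1.1256.
        Two-sided p = 2*Phi(z) = 0.260327.
Step 6: alpha = 0.1. fail to reject H0.

W+ = 38.5, W- = 16.5, W = min = 16.5, p = 0.260327, fail to reject H0.


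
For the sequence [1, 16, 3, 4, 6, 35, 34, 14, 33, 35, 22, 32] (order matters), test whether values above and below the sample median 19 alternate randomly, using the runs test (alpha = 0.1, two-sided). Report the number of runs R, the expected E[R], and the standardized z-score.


Step 1: Compute median = 19; label A = above, B = below.
Labels in order: BBBBBAABAAAA  (n_A = 6, n_B = 6)
Step 2: Count runs R = 4.
Step 3: Under H0 (random ordering), E[R] = 2*n_A*n_B/(n_A+n_B) + 1 = 2*6*6/12 + 1 = 7.0000.
        Var[R] = 2*n_A*n_B*(2*n_A*n_B - n_A - n_B) / ((n_A+n_B)^2 * (n_A+n_B-1)) = 4320/1584 = 2.7273.
        SD[R] = 1.6514.
Step 4: Continuity-corrected z = (R + 0.5 - E[R]) / SD[R] = (4 + 0.5 - 7.0000) / 1.6514 = -1.5138.
Step 5: Two-sided p-value via normal approximation = 2*(1 - Phi(|z|)) = 0.130070.
Step 6: alpha = 0.1. fail to reject H0.

R = 4, z = -1.5138, p = 0.130070, fail to reject H0.


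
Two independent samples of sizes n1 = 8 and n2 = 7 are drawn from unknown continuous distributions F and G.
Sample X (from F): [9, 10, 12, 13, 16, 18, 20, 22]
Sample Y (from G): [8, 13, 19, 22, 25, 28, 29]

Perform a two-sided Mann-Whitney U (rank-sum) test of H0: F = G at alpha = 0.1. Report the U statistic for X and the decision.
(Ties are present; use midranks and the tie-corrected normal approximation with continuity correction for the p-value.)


Step 1: Combine and sort all 15 observations; assign midranks.
sorted (value, group): (8,Y), (9,X), (10,X), (12,X), (13,X), (13,Y), (16,X), (18,X), (19,Y), (20,X), (22,X), (22,Y), (25,Y), (28,Y), (29,Y)
ranks: 8->1, 9->2, 10->3, 12->4, 13->5.5, 13->5.5, 16->7, 18->8, 19->9, 20->10, 22->11.5, 22->11.5, 25->13, 28->14, 29->15
Step 2: Rank sum for X: R1 = 2 + 3 + 4 + 5.5 + 7 + 8 + 10 + 11.5 = 51.
Step 3: U_X = R1 - n1(n1+1)/2 = 51 - 8*9/2 = 51 - 36 = 15.
       U_Y = n1*n2 - U_X = 56 - 15 = 41.
Step 4: Ties are present, so use the tie-corrected normal approximation (with continuity correction) for the p-value.
Step 5: p-value = 0.147286; compare to alpha = 0.1. fail to reject H0.

U_X = 15, p = 0.147286, fail to reject H0 at alpha = 0.1.


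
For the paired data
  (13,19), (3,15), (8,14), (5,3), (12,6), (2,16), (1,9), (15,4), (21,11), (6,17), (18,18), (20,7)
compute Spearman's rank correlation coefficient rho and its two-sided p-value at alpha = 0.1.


Step 1: Rank x and y separately (midranks; no ties here).
rank(x): 13->8, 3->3, 8->6, 5->4, 12->7, 2->2, 1->1, 15->9, 21->12, 6->5, 18->10, 20->11
rank(y): 19->12, 15->8, 14->7, 3->1, 6->3, 16->9, 9->5, 4->2, 11->6, 17->10, 18->11, 7->4
Step 2: d_i = R_x(i) - R_y(i); compute d_i^2.
  (8-12)^2=16, (3-8)^2=25, (6-7)^2=1, (4-1)^2=9, (7-3)^2=16, (2-9)^2=49, (1-5)^2=16, (9-2)^2=49, (12-6)^2=36, (5-10)^2=25, (10-11)^2=1, (11-4)^2=49
sum(d^2) = 292.
Step 3: rho = 1 - 6*292 / (12*(12^2 - 1)) = 1 - 1752/1716 = -0.020979.
Step 4: Under H0, t = rho * sqrt((n-2)/(1-rho^2)) = -0.0664 ~ t(10).
Step 5: Two-sided p-value from the t-distribution with 10 df = 0.948402.
Step 6: alpha = 0.1. fail to reject H0.

rho = -0.0210, p = 0.948402, fail to reject H0 at alpha = 0.1.


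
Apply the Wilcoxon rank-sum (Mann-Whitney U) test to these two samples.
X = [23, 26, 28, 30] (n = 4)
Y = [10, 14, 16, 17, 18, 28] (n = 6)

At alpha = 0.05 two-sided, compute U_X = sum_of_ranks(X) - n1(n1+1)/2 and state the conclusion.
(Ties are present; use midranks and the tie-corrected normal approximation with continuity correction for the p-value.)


Step 1: Combine and sort all 10 observations; assign midranks.
sorted (value, group): (10,Y), (14,Y), (16,Y), (17,Y), (18,Y), (23,X), (26,X), (28,X), (28,Y), (30,X)
ranks: 10->1, 14->2, 16->3, 17->4, 18->5, 23->6, 26->7, 28->8.5, 28->8.5, 30->10
Step 2: Rank sum for X: R1 = 6 + 7 + 8.5 + 10 = 31.5.
Step 3: U_X = R1 - n1(n1+1)/2 = 31.5 - 4*5/2 = 31.5 - 10 = 21.5.
       U_Y = n1*n2 - U_X = 24 - 21.5 = 2.5.
Step 4: Ties are present, so use the tie-corrected normal approximation (with continuity correction) for the p-value.
Step 5: p-value = 0.054273; compare to alpha = 0.05. fail to reject H0.

U_X = 21.5, p = 0.054273, fail to reject H0 at alpha = 0.05.


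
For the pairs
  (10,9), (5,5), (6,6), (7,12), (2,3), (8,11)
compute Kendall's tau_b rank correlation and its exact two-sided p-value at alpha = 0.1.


Step 1: Enumerate the 15 unordered pairs (i,j) with i<j and classify each by sign(x_j-x_i) * sign(y_j-y_i).
  (1,2):dx=-5,dy=-4->C; (1,3):dx=-4,dy=-3->C; (1,4):dx=-3,dy=+3->D; (1,5):dx=-8,dy=-6->C
  (1,6):dx=-2,dy=+2->D; (2,3):dx=+1,dy=+1->C; (2,4):dx=+2,dy=+7->C; (2,5):dx=-3,dy=-2->C
  (2,6):dx=+3,dy=+6->C; (3,4):dx=+1,dy=+6->C; (3,5):dx=-4,dy=-3->C; (3,6):dx=+2,dy=+5->C
  (4,5):dx=-5,dy=-9->C; (4,6):dx=+1,dy=-1->D; (5,6):dx=+6,dy=+8->C
Step 2: C = 12, D = 3, total pairs = 15.
Step 3: tau = (C - D)/(n(n-1)/2) = (12 - 3)/15 = 0.600000.
Step 4: Exact two-sided p-value (enumerate n! = 720 permutations of y under H0): p = 0.136111.
Step 5: alpha = 0.1. fail to reject H0.

tau_b = 0.6000 (C=12, D=3), p = 0.136111, fail to reject H0.


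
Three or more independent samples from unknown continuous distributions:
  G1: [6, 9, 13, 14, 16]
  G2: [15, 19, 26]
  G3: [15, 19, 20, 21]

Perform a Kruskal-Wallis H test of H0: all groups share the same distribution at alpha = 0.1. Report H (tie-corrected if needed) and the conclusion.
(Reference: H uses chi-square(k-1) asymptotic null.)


Step 1: Combine all N = 12 observations and assign midranks.
sorted (value, group, rank): (6,G1,1), (9,G1,2), (13,G1,3), (14,G1,4), (15,G2,5.5), (15,G3,5.5), (16,G1,7), (19,G2,8.5), (19,G3,8.5), (20,G3,10), (21,G3,11), (26,G2,12)
Step 2: Sum ranks within each group.
R_1 = 17 (n_1 = 5)
R_2 = 26 (n_2 = 3)
R_3 = 35 (n_3 = 4)
Step 3: H = 12/(N(N+1)) * sum(R_i^2/n_i) - 3(N+1)
     = 12/(12*13) * (17^2/5 + 26^2/3 + 35^2/4) - 3*13
     = 0.076923 * 589.383 - 39
     = 6.337179.
Step 4: Ties present; correction factor C = 1 - 12/(12^3 - 12) = 0.993007. Corrected H = 6.337179 / 0.993007 = 6.381808.
Step 5: Under H0, H ~ chi^2(2); p-value = 0.041135.
Step 6: alpha = 0.1. reject H0.

H = 6.3818, df = 2, p = 0.041135, reject H0.


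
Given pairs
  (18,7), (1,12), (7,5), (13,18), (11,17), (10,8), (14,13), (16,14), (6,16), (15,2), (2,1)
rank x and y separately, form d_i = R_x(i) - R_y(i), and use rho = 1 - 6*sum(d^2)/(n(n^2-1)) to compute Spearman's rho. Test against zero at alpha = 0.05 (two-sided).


Step 1: Rank x and y separately (midranks; no ties here).
rank(x): 18->11, 1->1, 7->4, 13->7, 11->6, 10->5, 14->8, 16->10, 6->3, 15->9, 2->2
rank(y): 7->4, 12->6, 5->3, 18->11, 17->10, 8->5, 13->7, 14->8, 16->9, 2->2, 1->1
Step 2: d_i = R_x(i) - R_y(i); compute d_i^2.
  (11-4)^2=49, (1-6)^2=25, (4-3)^2=1, (7-11)^2=16, (6-10)^2=16, (5-5)^2=0, (8-7)^2=1, (10-8)^2=4, (3-9)^2=36, (9-2)^2=49, (2-1)^2=1
sum(d^2) = 198.
Step 3: rho = 1 - 6*198 / (11*(11^2 - 1)) = 1 - 1188/1320 = 0.100000.
Step 4: Under H0, t = rho * sqrt((n-2)/(1-rho^2)) = 0.3015 ~ t(9).
Step 5: Two-sided p-value from the t-distribution with 9 df = 0.769875.
Step 6: alpha = 0.05. fail to reject H0.

rho = 0.1000, p = 0.769875, fail to reject H0 at alpha = 0.05.


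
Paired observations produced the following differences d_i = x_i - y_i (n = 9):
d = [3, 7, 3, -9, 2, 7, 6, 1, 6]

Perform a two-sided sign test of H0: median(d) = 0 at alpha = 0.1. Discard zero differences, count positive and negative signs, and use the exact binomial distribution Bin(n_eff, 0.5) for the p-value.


Step 1: Discard zero differences. Original n = 9; n_eff = number of nonzero differences = 9.
Nonzero differences (with sign): +3, +7, +3, -9, +2, +7, +6, +1, +6
Step 2: Count signs: positive = 8, negative = 1.
Step 3: Under H0: P(positive) = 0.5, so the number of positives S ~ Bin(9, 0.5).
Step 4: Two-sided exact p-value = sum of Bin(9,0.5) probabilities at or below the observed probability = 0.039062.
Step 5: alpha = 0.1. reject H0.

n_eff = 9, pos = 8, neg = 1, p = 0.039062, reject H0.


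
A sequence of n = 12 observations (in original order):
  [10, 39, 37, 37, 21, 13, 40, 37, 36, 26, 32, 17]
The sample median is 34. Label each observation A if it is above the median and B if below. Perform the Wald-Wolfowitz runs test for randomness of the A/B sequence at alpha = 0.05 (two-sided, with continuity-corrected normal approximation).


Step 1: Compute median = 34; label A = above, B = below.
Labels in order: BAAABBAAABBB  (n_A = 6, n_B = 6)
Step 2: Count runs R = 5.
Step 3: Under H0 (random ordering), E[R] = 2*n_A*n_B/(n_A+n_B) + 1 = 2*6*6/12 + 1 = 7.0000.
        Var[R] = 2*n_A*n_B*(2*n_A*n_B - n_A - n_B) / ((n_A+n_B)^2 * (n_A+n_B-1)) = 4320/1584 = 2.7273.
        SD[R] = 1.6514.
Step 4: Continuity-corrected z = (R + 0.5 - E[R]) / SD[R] = (5 + 0.5 - 7.0000) / 1.6514 = -0.9083.
Step 5: Two-sided p-value via normal approximation = 2*(1 - Phi(|z|)) = 0.363722.
Step 6: alpha = 0.05. fail to reject H0.

R = 5, z = -0.9083, p = 0.363722, fail to reject H0.


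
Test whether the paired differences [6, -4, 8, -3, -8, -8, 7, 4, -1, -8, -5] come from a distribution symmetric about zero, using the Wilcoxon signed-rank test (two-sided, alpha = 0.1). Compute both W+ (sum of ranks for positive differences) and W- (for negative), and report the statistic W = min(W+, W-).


Step 1: Drop any zero differences (none here) and take |d_i|.
|d| = [6, 4, 8, 3, 8, 8, 7, 4, 1, 8, 5]
Step 2: Midrank |d_i| (ties get averaged ranks).
ranks: |6|->6, |4|->3.5, |8|->9.5, |3|->2, |8|->9.5, |8|->9.5, |7|->7, |4|->3.5, |1|->1, |8|->9.5, |5|->5
Step 3: Attach original signs; sum ranks with positive sign and with negative sign.
W+ = 6 + 9.5 + 7 + 3.5 = 26
W- = 3.5 + 2 + 9.5 + 9.5 + 1 + 9.5 + 5 = 40
(Check: W+ + W- = 66 should equal n(n+1)/2 = 66.)
Step 4: Test statistic W = min(W+, W-) = 26.
Step 5: Ties in |d|, so use the tie-corrected normal approximation.
        E[W] = n(n+1)/4 = 11*12/4 = 33.
        Tie groups: |d|=4 (t=2), |d|=8 (t=4); sum(t^3 - t) = 66.
        Var[W] = n(n+1)(2n+1)/24 - sum(t^3-t)/48 = 3036/24 - 66/48 = 125.125.
        z = (W - E[W]) / sqrt(Var[W]) = (26 - 33) / 11.1859 = -0.6258.
        Two-sided p = 2*Phi(z) = 0.531455.
Step 6: alpha = 0.1. fail to reject H0.

W+ = 26, W- = 40, W = min = 26, p = 0.531455, fail to reject H0.


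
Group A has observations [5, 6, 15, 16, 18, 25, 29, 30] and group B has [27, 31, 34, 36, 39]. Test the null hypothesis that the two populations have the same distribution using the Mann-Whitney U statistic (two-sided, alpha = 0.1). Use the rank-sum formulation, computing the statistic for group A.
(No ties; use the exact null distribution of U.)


Step 1: Combine and sort all 13 observations; assign midranks.
sorted (value, group): (5,X), (6,X), (15,X), (16,X), (18,X), (25,X), (27,Y), (29,X), (30,X), (31,Y), (34,Y), (36,Y), (39,Y)
ranks: 5->1, 6->2, 15->3, 16->4, 18->5, 25->6, 27->7, 29->8, 30->9, 31->10, 34->11, 36->12, 39->13
Step 2: Rank sum for X: R1 = 1 + 2 + 3 + 4 + 5 + 6 + 8 + 9 = 38.
Step 3: U_X = R1 - n1(n1+1)/2 = 38 - 8*9/2 = 38 - 36 = 2.
       U_Y = n1*n2 - U_X = 40 - 2 = 38.
Step 4: No ties, so the exact null distribution of U (based on enumerating the C(13,8) = 1287 equally likely rank assignments) gives the two-sided p-value.
Step 5: p-value = 0.006216; compare to alpha = 0.1. reject H0.

U_X = 2, p = 0.006216, reject H0 at alpha = 0.1.


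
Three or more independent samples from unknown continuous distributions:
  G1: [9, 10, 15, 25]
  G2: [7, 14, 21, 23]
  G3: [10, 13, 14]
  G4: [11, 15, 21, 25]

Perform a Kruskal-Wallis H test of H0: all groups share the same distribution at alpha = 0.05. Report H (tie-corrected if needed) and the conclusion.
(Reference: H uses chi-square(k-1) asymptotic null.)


Step 1: Combine all N = 15 observations and assign midranks.
sorted (value, group, rank): (7,G2,1), (9,G1,2), (10,G1,3.5), (10,G3,3.5), (11,G4,5), (13,G3,6), (14,G2,7.5), (14,G3,7.5), (15,G1,9.5), (15,G4,9.5), (21,G2,11.5), (21,G4,11.5), (23,G2,13), (25,G1,14.5), (25,G4,14.5)
Step 2: Sum ranks within each group.
R_1 = 29.5 (n_1 = 4)
R_2 = 33 (n_2 = 4)
R_3 = 17 (n_3 = 3)
R_4 = 40.5 (n_4 = 4)
Step 3: H = 12/(N(N+1)) * sum(R_i^2/n_i) - 3(N+1)
     = 12/(15*16) * (29.5^2/4 + 33^2/4 + 17^2/3 + 40.5^2/4) - 3*16
     = 0.050000 * 996.208 - 48
     = 1.810417.
Step 4: Ties present; correction factor C = 1 - 30/(15^3 - 15) = 0.991071. Corrected H = 1.810417 / 0.991071 = 1.826727.
Step 5: Under H0, H ~ chi^2(3); p-value = 0.609136.
Step 6: alpha = 0.05. fail to reject H0.

H = 1.8267, df = 3, p = 0.609136, fail to reject H0.


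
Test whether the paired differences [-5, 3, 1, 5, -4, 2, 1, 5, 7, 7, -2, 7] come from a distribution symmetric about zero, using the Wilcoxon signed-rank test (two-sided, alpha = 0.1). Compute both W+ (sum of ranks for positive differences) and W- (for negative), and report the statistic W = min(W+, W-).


Step 1: Drop any zero differences (none here) and take |d_i|.
|d| = [5, 3, 1, 5, 4, 2, 1, 5, 7, 7, 2, 7]
Step 2: Midrank |d_i| (ties get averaged ranks).
ranks: |5|->8, |3|->5, |1|->1.5, |5|->8, |4|->6, |2|->3.5, |1|->1.5, |5|->8, |7|->11, |7|->11, |2|->3.5, |7|->11
Step 3: Attach original signs; sum ranks with positive sign and with negative sign.
W+ = 5 + 1.5 + 8 + 3.5 + 1.5 + 8 + 11 + 11 + 11 = 60.5
W- = 8 + 6 + 3.5 = 17.5
(Check: W+ + W- = 78 should equal n(n+1)/2 = 78.)
Step 4: Test statistic W = min(W+, W-) = 17.5.
Step 5: Ties in |d|, so use the tie-corrected normal approximation.
        E[W] = n(n+1)/4 = 12*13/4 = 39.
        Tie groups: |d|=1 (t=2), |d|=2 (t=2), |d|=5 (t=3), |d|=7 (t=3); sum(t^3 - t) = 60.
        Var[W] = n(n+1)(2n+1)/24 - sum(t^3-t)/48 = 3900/24 - 60/48 = 161.25.
        z = (W - E[W]) / sqrt(Var[W]) = (17.5 - 39) / 12.6984 = -1.6931.
        Two-sided p = 2*Phi(z) = 0.090432.
Step 6: alpha = 0.1. reject H0.

W+ = 60.5, W- = 17.5, W = min = 17.5, p = 0.090432, reject H0.


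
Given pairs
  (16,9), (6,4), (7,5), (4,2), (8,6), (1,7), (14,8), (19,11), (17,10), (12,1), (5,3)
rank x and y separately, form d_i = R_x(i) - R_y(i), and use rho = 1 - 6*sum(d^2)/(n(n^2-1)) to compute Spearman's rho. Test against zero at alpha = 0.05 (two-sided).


Step 1: Rank x and y separately (midranks; no ties here).
rank(x): 16->9, 6->4, 7->5, 4->2, 8->6, 1->1, 14->8, 19->11, 17->10, 12->7, 5->3
rank(y): 9->9, 4->4, 5->5, 2->2, 6->6, 7->7, 8->8, 11->11, 10->10, 1->1, 3->3
Step 2: d_i = R_x(i) - R_y(i); compute d_i^2.
  (9-9)^2=0, (4-4)^2=0, (5-5)^2=0, (2-2)^2=0, (6-6)^2=0, (1-7)^2=36, (8-8)^2=0, (11-11)^2=0, (10-10)^2=0, (7-1)^2=36, (3-3)^2=0
sum(d^2) = 72.
Step 3: rho = 1 - 6*72 / (11*(11^2 - 1)) = 1 - 432/1320 = 0.672727.
Step 4: Under H0, t = rho * sqrt((n-2)/(1-rho^2)) = 2.7277 ~ t(9).
Step 5: Two-sided p-value from the t-distribution with 9 df = 0.023313.
Step 6: alpha = 0.05. reject H0.

rho = 0.6727, p = 0.023313, reject H0 at alpha = 0.05.


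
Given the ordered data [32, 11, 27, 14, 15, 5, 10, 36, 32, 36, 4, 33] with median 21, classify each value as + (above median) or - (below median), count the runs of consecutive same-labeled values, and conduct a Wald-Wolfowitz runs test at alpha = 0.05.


Step 1: Compute median = 21; label A = above, B = below.
Labels in order: ABABBBBAAABA  (n_A = 6, n_B = 6)
Step 2: Count runs R = 7.
Step 3: Under H0 (random ordering), E[R] = 2*n_A*n_B/(n_A+n_B) + 1 = 2*6*6/12 + 1 = 7.0000.
        Var[R] = 2*n_A*n_B*(2*n_A*n_B - n_A - n_B) / ((n_A+n_B)^2 * (n_A+n_B-1)) = 4320/1584 = 2.7273.
        SD[R] = 1.6514.
Step 4: R = E[R], so z = 0 with no continuity correction.
Step 5: Two-sided p-value via normal approximation = 2*(1 - Phi(|z|)) = 1.000000.
Step 6: alpha = 0.05. fail to reject H0.

R = 7, z = 0.0000, p = 1.000000, fail to reject H0.


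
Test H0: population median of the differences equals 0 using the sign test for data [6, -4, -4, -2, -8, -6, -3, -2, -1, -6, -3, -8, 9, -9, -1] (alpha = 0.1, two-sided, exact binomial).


Step 1: Discard zero differences. Original n = 15; n_eff = number of nonzero differences = 15.
Nonzero differences (with sign): +6, -4, -4, -2, -8, -6, -3, -2, -1, -6, -3, -8, +9, -9, -1
Step 2: Count signs: positive = 2, negative = 13.
Step 3: Under H0: P(positive) = 0.5, so the number of positives S ~ Bin(15, 0.5).
Step 4: Two-sided exact p-value = sum of Bin(15,0.5) probabilities at or below the observed probability = 0.007385.
Step 5: alpha = 0.1. reject H0.

n_eff = 15, pos = 2, neg = 13, p = 0.007385, reject H0.


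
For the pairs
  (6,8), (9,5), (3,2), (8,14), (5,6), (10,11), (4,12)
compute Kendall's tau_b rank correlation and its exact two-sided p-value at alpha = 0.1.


Step 1: Enumerate the 21 unordered pairs (i,j) with i<j and classify each by sign(x_j-x_i) * sign(y_j-y_i).
  (1,2):dx=+3,dy=-3->D; (1,3):dx=-3,dy=-6->C; (1,4):dx=+2,dy=+6->C; (1,5):dx=-1,dy=-2->C
  (1,6):dx=+4,dy=+3->C; (1,7):dx=-2,dy=+4->D; (2,3):dx=-6,dy=-3->C; (2,4):dx=-1,dy=+9->D
  (2,5):dx=-4,dy=+1->D; (2,6):dx=+1,dy=+6->C; (2,7):dx=-5,dy=+7->D; (3,4):dx=+5,dy=+12->C
  (3,5):dx=+2,dy=+4->C; (3,6):dx=+7,dy=+9->C; (3,7):dx=+1,dy=+10->C; (4,5):dx=-3,dy=-8->C
  (4,6):dx=+2,dy=-3->D; (4,7):dx=-4,dy=-2->C; (5,6):dx=+5,dy=+5->C; (5,7):dx=-1,dy=+6->D
  (6,7):dx=-6,dy=+1->D
Step 2: C = 13, D = 8, total pairs = 21.
Step 3: tau = (C - D)/(n(n-1)/2) = (13 - 8)/21 = 0.238095.
Step 4: Exact two-sided p-value (enumerate n! = 5040 permutations of y under H0): p = 0.561905.
Step 5: alpha = 0.1. fail to reject H0.

tau_b = 0.2381 (C=13, D=8), p = 0.561905, fail to reject H0.


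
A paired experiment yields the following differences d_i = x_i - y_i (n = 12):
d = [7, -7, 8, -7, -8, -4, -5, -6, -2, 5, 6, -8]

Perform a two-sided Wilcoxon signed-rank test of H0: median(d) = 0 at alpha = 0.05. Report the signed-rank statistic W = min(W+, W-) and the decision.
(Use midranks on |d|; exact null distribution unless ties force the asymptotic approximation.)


Step 1: Drop any zero differences (none here) and take |d_i|.
|d| = [7, 7, 8, 7, 8, 4, 5, 6, 2, 5, 6, 8]
Step 2: Midrank |d_i| (ties get averaged ranks).
ranks: |7|->8, |7|->8, |8|->11, |7|->8, |8|->11, |4|->2, |5|->3.5, |6|->5.5, |2|->1, |5|->3.5, |6|->5.5, |8|->11
Step 3: Attach original signs; sum ranks with positive sign and with negative sign.
W+ = 8 + 11 + 3.5 + 5.5 = 28
W- = 8 + 8 + 11 + 2 + 3.5 + 5.5 + 1 + 11 = 50
(Check: W+ + W- = 78 should equal n(n+1)/2 = 78.)
Step 4: Test statistic W = min(W+, W-) = 28.
Step 5: Ties in |d|, so use the tie-corrected normal approximation.
        E[W] = n(n+1)/4 = 12*13/4 = 39.
        Tie groups: |d|=5 (t=2), |d|=6 (t=2), |d|=7 (t=3), |d|=8 (t=3); sum(t^3 - t) = 60.
        Var[W] = n(n+1)(2n+1)/24 - sum(t^3-t)/48 = 3900/24 - 60/48 = 161.25.
        z = (W - E[W]) / sqrt(Var[W]) = (28 - 39) / 12.6984 = -0.8662.
        Two-sided p = 2*Phi(z) = 0.386354.
Step 6: alpha = 0.05. fail to reject H0.

W+ = 28, W- = 50, W = min = 28, p = 0.386354, fail to reject H0.


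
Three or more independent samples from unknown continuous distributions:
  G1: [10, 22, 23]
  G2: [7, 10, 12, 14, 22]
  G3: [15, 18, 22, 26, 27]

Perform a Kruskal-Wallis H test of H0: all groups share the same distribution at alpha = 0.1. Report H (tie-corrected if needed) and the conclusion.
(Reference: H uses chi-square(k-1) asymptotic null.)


Step 1: Combine all N = 13 observations and assign midranks.
sorted (value, group, rank): (7,G2,1), (10,G1,2.5), (10,G2,2.5), (12,G2,4), (14,G2,5), (15,G3,6), (18,G3,7), (22,G1,9), (22,G2,9), (22,G3,9), (23,G1,11), (26,G3,12), (27,G3,13)
Step 2: Sum ranks within each group.
R_1 = 22.5 (n_1 = 3)
R_2 = 21.5 (n_2 = 5)
R_3 = 47 (n_3 = 5)
Step 3: H = 12/(N(N+1)) * sum(R_i^2/n_i) - 3(N+1)
     = 12/(13*14) * (22.5^2/3 + 21.5^2/5 + 47^2/5) - 3*14
     = 0.065934 * 703 - 42
     = 4.351648.
Step 4: Ties present; correction factor C = 1 - 30/(13^3 - 13) = 0.986264. Corrected H = 4.351648 / 0.986264 = 4.412256.
Step 5: Under H0, H ~ chi^2(2); p-value = 0.110126.
Step 6: alpha = 0.1. fail to reject H0.

H = 4.4123, df = 2, p = 0.110126, fail to reject H0.


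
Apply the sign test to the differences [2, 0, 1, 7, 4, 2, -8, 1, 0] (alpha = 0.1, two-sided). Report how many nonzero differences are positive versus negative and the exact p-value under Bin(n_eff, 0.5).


Step 1: Discard zero differences. Original n = 9; n_eff = number of nonzero differences = 7.
Nonzero differences (with sign): +2, +1, +7, +4, +2, -8, +1
Step 2: Count signs: positive = 6, negative = 1.
Step 3: Under H0: P(positive) = 0.5, so the number of positives S ~ Bin(7, 0.5).
Step 4: Two-sided exact p-value = sum of Bin(7,0.5) probabilities at or below the observed probability = 0.125000.
Step 5: alpha = 0.1. fail to reject H0.

n_eff = 7, pos = 6, neg = 1, p = 0.125000, fail to reject H0.


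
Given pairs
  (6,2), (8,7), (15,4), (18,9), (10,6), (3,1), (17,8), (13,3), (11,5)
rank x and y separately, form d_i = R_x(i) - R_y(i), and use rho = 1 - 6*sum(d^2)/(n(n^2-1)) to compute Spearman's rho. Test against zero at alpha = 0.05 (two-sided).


Step 1: Rank x and y separately (midranks; no ties here).
rank(x): 6->2, 8->3, 15->7, 18->9, 10->4, 3->1, 17->8, 13->6, 11->5
rank(y): 2->2, 7->7, 4->4, 9->9, 6->6, 1->1, 8->8, 3->3, 5->5
Step 2: d_i = R_x(i) - R_y(i); compute d_i^2.
  (2-2)^2=0, (3-7)^2=16, (7-4)^2=9, (9-9)^2=0, (4-6)^2=4, (1-1)^2=0, (8-8)^2=0, (6-3)^2=9, (5-5)^2=0
sum(d^2) = 38.
Step 3: rho = 1 - 6*38 / (9*(9^2 - 1)) = 1 - 228/720 = 0.683333.
Step 4: Under H0, t = rho * sqrt((n-2)/(1-rho^2)) = 2.4763 ~ t(7).
Step 5: Two-sided p-value from the t-distribution with 7 df = 0.042442.
Step 6: alpha = 0.05. reject H0.

rho = 0.6833, p = 0.042442, reject H0 at alpha = 0.05.


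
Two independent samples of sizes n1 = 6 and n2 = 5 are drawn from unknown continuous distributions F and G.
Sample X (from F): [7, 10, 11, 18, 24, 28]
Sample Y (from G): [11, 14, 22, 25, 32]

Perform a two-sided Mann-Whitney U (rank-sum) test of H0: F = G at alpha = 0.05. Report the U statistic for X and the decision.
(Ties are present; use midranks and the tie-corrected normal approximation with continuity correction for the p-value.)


Step 1: Combine and sort all 11 observations; assign midranks.
sorted (value, group): (7,X), (10,X), (11,X), (11,Y), (14,Y), (18,X), (22,Y), (24,X), (25,Y), (28,X), (32,Y)
ranks: 7->1, 10->2, 11->3.5, 11->3.5, 14->5, 18->6, 22->7, 24->8, 25->9, 28->10, 32->11
Step 2: Rank sum for X: R1 = 1 + 2 + 3.5 + 6 + 8 + 10 = 30.5.
Step 3: U_X = R1 - n1(n1+1)/2 = 30.5 - 6*7/2 = 30.5 - 21 = 9.5.
       U_Y = n1*n2 - U_X = 30 - 9.5 = 20.5.
Step 4: Ties are present, so use the tie-corrected normal approximation (with continuity correction) for the p-value.
Step 5: p-value = 0.360216; compare to alpha = 0.05. fail to reject H0.

U_X = 9.5, p = 0.360216, fail to reject H0 at alpha = 0.05.


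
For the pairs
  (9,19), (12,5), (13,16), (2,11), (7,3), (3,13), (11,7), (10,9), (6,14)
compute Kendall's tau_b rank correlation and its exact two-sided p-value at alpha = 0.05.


Step 1: Enumerate the 36 unordered pairs (i,j) with i<j and classify each by sign(x_j-x_i) * sign(y_j-y_i).
  (1,2):dx=+3,dy=-14->D; (1,3):dx=+4,dy=-3->D; (1,4):dx=-7,dy=-8->C; (1,5):dx=-2,dy=-16->C
  (1,6):dx=-6,dy=-6->C; (1,7):dx=+2,dy=-12->D; (1,8):dx=+1,dy=-10->D; (1,9):dx=-3,dy=-5->C
  (2,3):dx=+1,dy=+11->C; (2,4):dx=-10,dy=+6->D; (2,5):dx=-5,dy=-2->C; (2,6):dx=-9,dy=+8->D
  (2,7):dx=-1,dy=+2->D; (2,8):dx=-2,dy=+4->D; (2,9):dx=-6,dy=+9->D; (3,4):dx=-11,dy=-5->C
  (3,5):dx=-6,dy=-13->C; (3,6):dx=-10,dy=-3->C; (3,7):dx=-2,dy=-9->C; (3,8):dx=-3,dy=-7->C
  (3,9):dx=-7,dy=-2->C; (4,5):dx=+5,dy=-8->D; (4,6):dx=+1,dy=+2->C; (4,7):dx=+9,dy=-4->D
  (4,8):dx=+8,dy=-2->D; (4,9):dx=+4,dy=+3->C; (5,6):dx=-4,dy=+10->D; (5,7):dx=+4,dy=+4->C
  (5,8):dx=+3,dy=+6->C; (5,9):dx=-1,dy=+11->D; (6,7):dx=+8,dy=-6->D; (6,8):dx=+7,dy=-4->D
  (6,9):dx=+3,dy=+1->C; (7,8):dx=-1,dy=+2->D; (7,9):dx=-5,dy=+7->D; (8,9):dx=-4,dy=+5->D
Step 2: C = 17, D = 19, total pairs = 36.
Step 3: tau = (C - D)/(n(n-1)/2) = (17 - 19)/36 = -0.055556.
Step 4: Exact two-sided p-value (enumerate n! = 362880 permutations of y under H0): p = 0.919455.
Step 5: alpha = 0.05. fail to reject H0.

tau_b = -0.0556 (C=17, D=19), p = 0.919455, fail to reject H0.


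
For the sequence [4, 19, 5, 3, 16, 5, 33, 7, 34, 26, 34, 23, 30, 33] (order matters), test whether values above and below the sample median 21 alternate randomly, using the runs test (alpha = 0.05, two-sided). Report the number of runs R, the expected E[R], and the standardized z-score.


Step 1: Compute median = 21; label A = above, B = below.
Labels in order: BBBBBBABAAAAAA  (n_A = 7, n_B = 7)
Step 2: Count runs R = 4.
Step 3: Under H0 (random ordering), E[R] = 2*n_A*n_B/(n_A+n_B) + 1 = 2*7*7/14 + 1 = 8.0000.
        Var[R] = 2*n_A*n_B*(2*n_A*n_B - n_A - n_B) / ((n_A+n_B)^2 * (n_A+n_B-1)) = 8232/2548 = 3.2308.
        SD[R] = 1.7974.
Step 4: Continuity-corrected z = (R + 0.5 - E[R]) / SD[R] = (4 + 0.5 - 8.0000) / 1.7974 = -1.9472.
Step 5: Two-sided p-value via normal approximation = 2*(1 - Phi(|z|)) = 0.051508.
Step 6: alpha = 0.05. fail to reject H0.

R = 4, z = -1.9472, p = 0.051508, fail to reject H0.


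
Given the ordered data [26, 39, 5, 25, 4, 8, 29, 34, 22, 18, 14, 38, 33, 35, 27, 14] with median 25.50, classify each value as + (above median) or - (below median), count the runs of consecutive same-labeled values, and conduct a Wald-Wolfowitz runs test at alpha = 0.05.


Step 1: Compute median = 25.50; label A = above, B = below.
Labels in order: AABBBBAABBBAAAAB  (n_A = 8, n_B = 8)
Step 2: Count runs R = 6.
Step 3: Under H0 (random ordering), E[R] = 2*n_A*n_B/(n_A+n_B) + 1 = 2*8*8/16 + 1 = 9.0000.
        Var[R] = 2*n_A*n_B*(2*n_A*n_B - n_A - n_B) / ((n_A+n_B)^2 * (n_A+n_B-1)) = 14336/3840 = 3.7333.
        SD[R] = 1.9322.
Step 4: Continuity-corrected z = (R + 0.5 - E[R]) / SD[R] = (6 + 0.5 - 9.0000) / 1.9322 = -1.2939.
Step 5: Two-sided p-value via normal approximation = 2*(1 - Phi(|z|)) = 0.195709.
Step 6: alpha = 0.05. fail to reject H0.

R = 6, z = -1.2939, p = 0.195709, fail to reject H0.


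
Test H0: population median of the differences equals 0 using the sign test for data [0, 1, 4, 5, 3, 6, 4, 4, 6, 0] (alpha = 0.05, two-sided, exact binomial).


Step 1: Discard zero differences. Original n = 10; n_eff = number of nonzero differences = 8.
Nonzero differences (with sign): +1, +4, +5, +3, +6, +4, +4, +6
Step 2: Count signs: positive = 8, negative = 0.
Step 3: Under H0: P(positive) = 0.5, so the number of positives S ~ Bin(8, 0.5).
Step 4: Two-sided exact p-value = sum of Bin(8,0.5) probabilities at or below the observed probability = 0.007812.
Step 5: alpha = 0.05. reject H0.

n_eff = 8, pos = 8, neg = 0, p = 0.007812, reject H0.
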